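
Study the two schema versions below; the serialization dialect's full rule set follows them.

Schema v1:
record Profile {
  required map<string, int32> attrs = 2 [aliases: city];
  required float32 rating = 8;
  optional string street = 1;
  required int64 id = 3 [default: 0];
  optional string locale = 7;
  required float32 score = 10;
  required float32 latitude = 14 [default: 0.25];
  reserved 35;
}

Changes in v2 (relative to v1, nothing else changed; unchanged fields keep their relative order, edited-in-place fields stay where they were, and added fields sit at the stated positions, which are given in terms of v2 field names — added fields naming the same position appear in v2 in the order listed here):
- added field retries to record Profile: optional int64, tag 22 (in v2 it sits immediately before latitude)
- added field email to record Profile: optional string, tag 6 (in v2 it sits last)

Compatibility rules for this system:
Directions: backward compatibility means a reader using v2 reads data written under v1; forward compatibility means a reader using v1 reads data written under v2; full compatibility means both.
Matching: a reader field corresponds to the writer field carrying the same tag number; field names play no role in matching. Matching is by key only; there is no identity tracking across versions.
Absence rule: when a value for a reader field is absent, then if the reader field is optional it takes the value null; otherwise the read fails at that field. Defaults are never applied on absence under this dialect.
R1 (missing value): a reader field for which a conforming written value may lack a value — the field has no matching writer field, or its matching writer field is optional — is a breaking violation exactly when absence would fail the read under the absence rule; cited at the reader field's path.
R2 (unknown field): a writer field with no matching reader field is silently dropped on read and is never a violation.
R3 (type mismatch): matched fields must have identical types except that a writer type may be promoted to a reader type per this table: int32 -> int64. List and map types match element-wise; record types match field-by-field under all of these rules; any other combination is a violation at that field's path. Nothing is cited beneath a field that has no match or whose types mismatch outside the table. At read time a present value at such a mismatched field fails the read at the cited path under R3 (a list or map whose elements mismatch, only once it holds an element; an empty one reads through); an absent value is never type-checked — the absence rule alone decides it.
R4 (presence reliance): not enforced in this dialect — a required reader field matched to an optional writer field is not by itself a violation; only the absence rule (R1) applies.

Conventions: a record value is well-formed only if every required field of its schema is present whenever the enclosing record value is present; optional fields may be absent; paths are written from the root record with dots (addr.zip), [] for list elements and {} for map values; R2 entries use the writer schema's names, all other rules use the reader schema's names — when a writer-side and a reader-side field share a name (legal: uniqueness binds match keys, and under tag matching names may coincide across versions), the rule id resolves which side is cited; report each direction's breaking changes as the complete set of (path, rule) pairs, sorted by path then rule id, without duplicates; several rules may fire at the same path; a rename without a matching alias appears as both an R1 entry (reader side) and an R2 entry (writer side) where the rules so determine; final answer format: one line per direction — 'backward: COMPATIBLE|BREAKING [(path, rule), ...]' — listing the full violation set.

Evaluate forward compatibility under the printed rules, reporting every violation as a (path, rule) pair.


the writer's type comes first in each Profile pair
forward on Profile — v1 reading data written by v2:
  attrs: map<string, int32> -> map<string, int32>, writer required; from attrs
  rating: float32 -> float32, writer required; from rating
  street: string -> string, writer optional; from street
  id: int64 -> int64, writer required; from id
  locale: string -> string, writer optional; from locale
  score: float32 -> float32, writer required; from score
  latitude: float32 -> float32, writer required; from latitude
  leftover writer field: retries
  leftover writer field: email
  => forward verdict for Profile: COMPATIBLE, no violations
the other Profile changes do not affect what is asked:
  added field email to record Profile: optional string, tag 6 (in v2 it sits last) -> inert for the asked Profile verdict: nothing fires
  added field retries to record Profile: optional int64, tag 22 (in v2 it sits immediately before latitude) -> inert for the asked Profile verdict: nothing fires

forward: COMPATIBLE []


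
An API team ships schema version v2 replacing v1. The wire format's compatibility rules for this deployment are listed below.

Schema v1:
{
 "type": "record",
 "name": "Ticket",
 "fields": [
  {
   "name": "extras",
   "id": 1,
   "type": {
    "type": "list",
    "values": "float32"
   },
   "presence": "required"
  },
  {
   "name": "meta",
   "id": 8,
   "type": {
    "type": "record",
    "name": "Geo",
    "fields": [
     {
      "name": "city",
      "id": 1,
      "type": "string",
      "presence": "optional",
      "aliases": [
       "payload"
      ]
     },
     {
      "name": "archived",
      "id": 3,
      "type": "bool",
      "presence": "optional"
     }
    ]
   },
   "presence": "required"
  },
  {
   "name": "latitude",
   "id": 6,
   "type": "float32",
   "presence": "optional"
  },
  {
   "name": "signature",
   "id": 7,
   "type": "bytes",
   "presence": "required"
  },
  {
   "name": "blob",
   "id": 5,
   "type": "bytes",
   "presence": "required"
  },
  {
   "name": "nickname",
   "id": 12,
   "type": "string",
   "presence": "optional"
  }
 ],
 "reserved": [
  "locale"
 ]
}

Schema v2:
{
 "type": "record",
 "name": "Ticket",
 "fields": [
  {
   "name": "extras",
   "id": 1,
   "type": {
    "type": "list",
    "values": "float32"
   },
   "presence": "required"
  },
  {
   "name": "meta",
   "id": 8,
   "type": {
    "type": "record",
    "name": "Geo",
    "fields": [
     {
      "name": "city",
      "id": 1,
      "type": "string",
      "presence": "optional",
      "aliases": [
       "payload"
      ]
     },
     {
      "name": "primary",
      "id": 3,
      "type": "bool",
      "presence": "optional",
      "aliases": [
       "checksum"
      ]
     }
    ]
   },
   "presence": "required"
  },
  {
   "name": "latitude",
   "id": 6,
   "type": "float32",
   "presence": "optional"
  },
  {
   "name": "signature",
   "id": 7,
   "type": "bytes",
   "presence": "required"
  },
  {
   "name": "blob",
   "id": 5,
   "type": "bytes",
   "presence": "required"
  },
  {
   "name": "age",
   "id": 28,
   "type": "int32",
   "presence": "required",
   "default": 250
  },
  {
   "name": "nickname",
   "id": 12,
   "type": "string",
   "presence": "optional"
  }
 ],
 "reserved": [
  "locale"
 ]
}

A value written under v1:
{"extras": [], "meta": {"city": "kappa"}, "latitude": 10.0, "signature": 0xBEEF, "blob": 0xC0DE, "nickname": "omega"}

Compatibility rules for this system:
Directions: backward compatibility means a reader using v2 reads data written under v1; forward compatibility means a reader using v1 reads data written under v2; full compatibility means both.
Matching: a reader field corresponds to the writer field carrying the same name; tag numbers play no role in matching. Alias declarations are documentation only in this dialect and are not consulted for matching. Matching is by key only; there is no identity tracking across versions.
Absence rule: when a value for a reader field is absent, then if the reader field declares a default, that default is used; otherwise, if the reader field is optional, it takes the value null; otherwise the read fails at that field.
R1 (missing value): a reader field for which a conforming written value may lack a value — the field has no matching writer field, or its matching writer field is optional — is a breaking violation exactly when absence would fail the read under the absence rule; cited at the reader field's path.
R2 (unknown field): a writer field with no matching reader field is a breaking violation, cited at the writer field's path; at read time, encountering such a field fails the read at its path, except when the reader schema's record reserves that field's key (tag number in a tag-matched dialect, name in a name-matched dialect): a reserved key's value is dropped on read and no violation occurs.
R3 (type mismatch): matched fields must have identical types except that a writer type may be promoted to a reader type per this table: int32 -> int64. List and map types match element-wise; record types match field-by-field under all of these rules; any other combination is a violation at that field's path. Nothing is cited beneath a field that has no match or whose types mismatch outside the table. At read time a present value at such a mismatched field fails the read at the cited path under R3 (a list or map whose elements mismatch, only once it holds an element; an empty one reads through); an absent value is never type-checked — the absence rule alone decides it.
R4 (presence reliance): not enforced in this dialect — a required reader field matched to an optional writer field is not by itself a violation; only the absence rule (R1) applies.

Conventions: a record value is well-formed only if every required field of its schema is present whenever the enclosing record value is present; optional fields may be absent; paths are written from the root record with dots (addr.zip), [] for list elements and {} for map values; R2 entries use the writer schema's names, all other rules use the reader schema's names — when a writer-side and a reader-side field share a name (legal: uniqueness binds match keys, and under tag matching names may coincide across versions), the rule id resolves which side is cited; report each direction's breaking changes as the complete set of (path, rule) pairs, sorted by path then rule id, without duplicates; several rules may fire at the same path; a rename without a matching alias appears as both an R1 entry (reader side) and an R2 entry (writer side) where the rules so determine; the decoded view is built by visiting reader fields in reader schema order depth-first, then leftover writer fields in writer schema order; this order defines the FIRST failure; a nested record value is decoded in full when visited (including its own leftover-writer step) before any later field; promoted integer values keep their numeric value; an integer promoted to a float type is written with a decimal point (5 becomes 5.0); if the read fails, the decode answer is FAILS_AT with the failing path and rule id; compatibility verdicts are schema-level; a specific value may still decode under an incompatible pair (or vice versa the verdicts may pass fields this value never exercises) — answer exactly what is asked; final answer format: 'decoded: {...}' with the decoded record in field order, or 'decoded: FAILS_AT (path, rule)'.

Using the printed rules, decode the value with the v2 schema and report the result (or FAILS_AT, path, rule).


decoded: {"extras": [], "meta": {"city": "kappa", "primary": null}, "latitude": 10.0, "signature": 0xBEEF, "blob": 0xC0DE, "age": 250, "nickname": "omega"}

arrows below run writer -> reader for Ticket
decoding the Ticket value with the v2 reader:
  extras := []
  meta.city := "kappa"
  meta.primary := null (not supplied -> null)
  latitude := 10.0
  signature := 0xBEEF
  blob := 0xC0DE
  age := 250 (no value, default fills)
  nickname := "omega"
  => decoded: {"extras": [], "meta": {"city": "kappa", "primary": null}, "latitude": 10.0, "signature": 0xBEEF, "blob": 0xC0DE, "age": 250, "nickname": "omega"}


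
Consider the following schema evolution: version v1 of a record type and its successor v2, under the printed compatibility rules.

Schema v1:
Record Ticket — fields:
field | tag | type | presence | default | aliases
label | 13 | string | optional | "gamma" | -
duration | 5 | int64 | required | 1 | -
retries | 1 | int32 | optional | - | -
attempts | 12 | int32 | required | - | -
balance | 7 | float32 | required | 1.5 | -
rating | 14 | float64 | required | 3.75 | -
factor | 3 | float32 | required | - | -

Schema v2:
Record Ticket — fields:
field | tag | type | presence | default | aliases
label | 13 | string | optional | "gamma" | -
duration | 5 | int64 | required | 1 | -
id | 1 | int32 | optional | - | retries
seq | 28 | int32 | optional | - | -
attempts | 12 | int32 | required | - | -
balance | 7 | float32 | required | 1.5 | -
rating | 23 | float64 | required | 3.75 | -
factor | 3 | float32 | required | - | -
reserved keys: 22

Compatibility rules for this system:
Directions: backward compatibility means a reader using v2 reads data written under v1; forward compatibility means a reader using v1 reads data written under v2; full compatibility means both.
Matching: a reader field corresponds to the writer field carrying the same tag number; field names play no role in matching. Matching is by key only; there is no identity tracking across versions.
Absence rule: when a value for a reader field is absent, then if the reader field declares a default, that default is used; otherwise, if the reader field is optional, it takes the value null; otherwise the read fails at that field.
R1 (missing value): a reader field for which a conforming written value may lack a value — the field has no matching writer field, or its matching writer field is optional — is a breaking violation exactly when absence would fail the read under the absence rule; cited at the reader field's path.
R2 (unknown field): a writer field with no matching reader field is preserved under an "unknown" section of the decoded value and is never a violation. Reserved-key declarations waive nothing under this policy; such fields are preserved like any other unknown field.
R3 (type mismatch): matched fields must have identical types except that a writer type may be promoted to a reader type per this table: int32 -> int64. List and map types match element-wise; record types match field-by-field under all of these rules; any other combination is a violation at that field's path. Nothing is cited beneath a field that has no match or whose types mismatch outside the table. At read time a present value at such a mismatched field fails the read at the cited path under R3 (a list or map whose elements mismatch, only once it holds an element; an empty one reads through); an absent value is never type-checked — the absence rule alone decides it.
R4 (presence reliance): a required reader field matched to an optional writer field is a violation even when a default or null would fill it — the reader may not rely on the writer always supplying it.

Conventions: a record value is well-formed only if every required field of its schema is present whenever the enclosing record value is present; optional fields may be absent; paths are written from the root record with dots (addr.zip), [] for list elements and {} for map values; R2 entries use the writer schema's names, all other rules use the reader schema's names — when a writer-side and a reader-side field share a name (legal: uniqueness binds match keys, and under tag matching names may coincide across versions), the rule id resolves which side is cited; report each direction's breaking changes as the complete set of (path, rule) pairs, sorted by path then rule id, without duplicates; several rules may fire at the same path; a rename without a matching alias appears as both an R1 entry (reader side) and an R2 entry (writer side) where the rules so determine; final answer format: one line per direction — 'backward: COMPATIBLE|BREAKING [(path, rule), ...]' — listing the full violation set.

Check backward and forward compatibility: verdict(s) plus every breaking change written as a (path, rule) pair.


in Ticket below, arrows point writer -> reader
checking backward for Ticket: reader v2 against writer v1:
  label <- label (string -> string, writer optional)
  duration <- duration (int64 -> int64, writer required)
  id <- retries (int32 -> int32, writer optional)
  seq: no writer-side match
  attempts <- attempts (int32 -> int32, writer required)
  balance <- balance (float32 -> float32, writer required)
  rating: no writer-side match
  factor <- factor (float32 -> float32, writer required)
  writer field rating has no reader counterpart
  => no violations; backward on Ticket: COMPATIBLE
checking forward for Ticket: reader v1 against writer v2:
  label <- label (string -> string, writer optional)
  duration <- duration (int64 -> int64, writer required)
  retries <- id (int32 -> int32, writer optional)
  attempts <- attempts (int32 -> int32, writer required)
  balance <- balance (float32 -> float32, writer required)
  rating: no writer-side match
  factor <- factor (float32 -> float32, writer required)
  writer field seq has no reader counterpart
  writer field rating has no reader counterpart
  => no violations; forward on Ticket: COMPATIBLE

backward: COMPATIBLE []; forward: COMPATIBLE []


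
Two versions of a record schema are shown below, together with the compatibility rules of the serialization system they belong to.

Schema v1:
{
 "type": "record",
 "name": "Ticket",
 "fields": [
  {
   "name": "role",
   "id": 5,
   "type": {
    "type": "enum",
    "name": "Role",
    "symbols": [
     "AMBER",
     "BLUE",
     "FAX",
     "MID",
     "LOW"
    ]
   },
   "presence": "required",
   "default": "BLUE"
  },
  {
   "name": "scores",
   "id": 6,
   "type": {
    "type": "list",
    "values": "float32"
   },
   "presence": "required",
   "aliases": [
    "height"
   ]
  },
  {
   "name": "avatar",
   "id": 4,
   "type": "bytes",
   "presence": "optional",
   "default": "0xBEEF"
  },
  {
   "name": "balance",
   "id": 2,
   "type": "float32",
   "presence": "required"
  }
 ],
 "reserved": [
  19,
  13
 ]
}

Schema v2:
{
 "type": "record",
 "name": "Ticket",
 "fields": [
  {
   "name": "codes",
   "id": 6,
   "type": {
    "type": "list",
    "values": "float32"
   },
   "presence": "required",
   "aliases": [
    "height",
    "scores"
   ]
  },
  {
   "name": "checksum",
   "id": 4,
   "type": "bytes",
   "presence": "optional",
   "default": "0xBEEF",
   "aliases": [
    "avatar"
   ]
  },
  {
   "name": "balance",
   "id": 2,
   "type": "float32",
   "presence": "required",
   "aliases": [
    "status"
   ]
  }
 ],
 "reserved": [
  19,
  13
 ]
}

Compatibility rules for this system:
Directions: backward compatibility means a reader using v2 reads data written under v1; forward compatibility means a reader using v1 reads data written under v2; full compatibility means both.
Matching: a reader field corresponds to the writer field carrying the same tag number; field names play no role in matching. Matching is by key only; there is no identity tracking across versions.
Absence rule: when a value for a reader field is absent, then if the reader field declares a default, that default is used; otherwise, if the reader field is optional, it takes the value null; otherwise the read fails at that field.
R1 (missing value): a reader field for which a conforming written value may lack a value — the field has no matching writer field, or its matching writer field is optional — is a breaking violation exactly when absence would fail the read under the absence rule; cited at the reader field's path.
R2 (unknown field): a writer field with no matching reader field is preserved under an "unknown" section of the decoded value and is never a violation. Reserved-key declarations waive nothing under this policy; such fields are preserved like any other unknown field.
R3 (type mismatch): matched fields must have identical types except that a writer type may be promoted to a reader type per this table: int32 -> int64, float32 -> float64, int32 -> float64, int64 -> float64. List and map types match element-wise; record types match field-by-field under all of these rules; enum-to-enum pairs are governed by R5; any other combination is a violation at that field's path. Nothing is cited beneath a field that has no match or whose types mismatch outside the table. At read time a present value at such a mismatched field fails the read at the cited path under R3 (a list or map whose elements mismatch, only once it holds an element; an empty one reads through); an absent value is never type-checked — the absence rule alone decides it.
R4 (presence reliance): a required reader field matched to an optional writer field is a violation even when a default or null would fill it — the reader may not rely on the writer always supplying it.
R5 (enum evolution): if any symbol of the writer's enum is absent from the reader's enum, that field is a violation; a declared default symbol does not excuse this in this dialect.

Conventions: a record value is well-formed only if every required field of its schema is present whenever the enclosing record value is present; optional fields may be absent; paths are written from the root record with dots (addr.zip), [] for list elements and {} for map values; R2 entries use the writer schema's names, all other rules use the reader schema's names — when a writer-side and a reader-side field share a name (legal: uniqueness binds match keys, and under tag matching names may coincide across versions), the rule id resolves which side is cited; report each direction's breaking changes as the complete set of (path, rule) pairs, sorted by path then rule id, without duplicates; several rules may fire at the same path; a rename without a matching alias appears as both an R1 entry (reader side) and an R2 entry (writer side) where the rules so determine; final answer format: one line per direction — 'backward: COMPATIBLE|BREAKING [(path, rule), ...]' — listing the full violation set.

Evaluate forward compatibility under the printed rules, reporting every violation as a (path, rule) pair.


each type pair in Ticket: writer, then reader
forward analysis of Ticket with v1 as reader and v2 as writer:
  no writer field matches reader role
  scores: paired with writer codes (list<float32> -> list<float32>; writer required)
  avatar: paired with writer checksum (bytes -> bytes; writer optional)
  balance: paired with writer balance (float32 -> float32; writer required)
  => forward: COMPATIBLE
diffs on Ticket not affecting the asked answer:
  renamed field scores to codes in record Ticket (alias scores declared on the renamed field) -> triggers nothing under Ticket's printed rules — same verdict
  removed field role from record Ticket -> triggers nothing under Ticket's printed rules — same verdict
  renamed field avatar to checksum in record Ticket (alias avatar declared on the renamed field) -> triggers nothing under Ticket's printed rules — same verdict

forward: COMPATIBLE []


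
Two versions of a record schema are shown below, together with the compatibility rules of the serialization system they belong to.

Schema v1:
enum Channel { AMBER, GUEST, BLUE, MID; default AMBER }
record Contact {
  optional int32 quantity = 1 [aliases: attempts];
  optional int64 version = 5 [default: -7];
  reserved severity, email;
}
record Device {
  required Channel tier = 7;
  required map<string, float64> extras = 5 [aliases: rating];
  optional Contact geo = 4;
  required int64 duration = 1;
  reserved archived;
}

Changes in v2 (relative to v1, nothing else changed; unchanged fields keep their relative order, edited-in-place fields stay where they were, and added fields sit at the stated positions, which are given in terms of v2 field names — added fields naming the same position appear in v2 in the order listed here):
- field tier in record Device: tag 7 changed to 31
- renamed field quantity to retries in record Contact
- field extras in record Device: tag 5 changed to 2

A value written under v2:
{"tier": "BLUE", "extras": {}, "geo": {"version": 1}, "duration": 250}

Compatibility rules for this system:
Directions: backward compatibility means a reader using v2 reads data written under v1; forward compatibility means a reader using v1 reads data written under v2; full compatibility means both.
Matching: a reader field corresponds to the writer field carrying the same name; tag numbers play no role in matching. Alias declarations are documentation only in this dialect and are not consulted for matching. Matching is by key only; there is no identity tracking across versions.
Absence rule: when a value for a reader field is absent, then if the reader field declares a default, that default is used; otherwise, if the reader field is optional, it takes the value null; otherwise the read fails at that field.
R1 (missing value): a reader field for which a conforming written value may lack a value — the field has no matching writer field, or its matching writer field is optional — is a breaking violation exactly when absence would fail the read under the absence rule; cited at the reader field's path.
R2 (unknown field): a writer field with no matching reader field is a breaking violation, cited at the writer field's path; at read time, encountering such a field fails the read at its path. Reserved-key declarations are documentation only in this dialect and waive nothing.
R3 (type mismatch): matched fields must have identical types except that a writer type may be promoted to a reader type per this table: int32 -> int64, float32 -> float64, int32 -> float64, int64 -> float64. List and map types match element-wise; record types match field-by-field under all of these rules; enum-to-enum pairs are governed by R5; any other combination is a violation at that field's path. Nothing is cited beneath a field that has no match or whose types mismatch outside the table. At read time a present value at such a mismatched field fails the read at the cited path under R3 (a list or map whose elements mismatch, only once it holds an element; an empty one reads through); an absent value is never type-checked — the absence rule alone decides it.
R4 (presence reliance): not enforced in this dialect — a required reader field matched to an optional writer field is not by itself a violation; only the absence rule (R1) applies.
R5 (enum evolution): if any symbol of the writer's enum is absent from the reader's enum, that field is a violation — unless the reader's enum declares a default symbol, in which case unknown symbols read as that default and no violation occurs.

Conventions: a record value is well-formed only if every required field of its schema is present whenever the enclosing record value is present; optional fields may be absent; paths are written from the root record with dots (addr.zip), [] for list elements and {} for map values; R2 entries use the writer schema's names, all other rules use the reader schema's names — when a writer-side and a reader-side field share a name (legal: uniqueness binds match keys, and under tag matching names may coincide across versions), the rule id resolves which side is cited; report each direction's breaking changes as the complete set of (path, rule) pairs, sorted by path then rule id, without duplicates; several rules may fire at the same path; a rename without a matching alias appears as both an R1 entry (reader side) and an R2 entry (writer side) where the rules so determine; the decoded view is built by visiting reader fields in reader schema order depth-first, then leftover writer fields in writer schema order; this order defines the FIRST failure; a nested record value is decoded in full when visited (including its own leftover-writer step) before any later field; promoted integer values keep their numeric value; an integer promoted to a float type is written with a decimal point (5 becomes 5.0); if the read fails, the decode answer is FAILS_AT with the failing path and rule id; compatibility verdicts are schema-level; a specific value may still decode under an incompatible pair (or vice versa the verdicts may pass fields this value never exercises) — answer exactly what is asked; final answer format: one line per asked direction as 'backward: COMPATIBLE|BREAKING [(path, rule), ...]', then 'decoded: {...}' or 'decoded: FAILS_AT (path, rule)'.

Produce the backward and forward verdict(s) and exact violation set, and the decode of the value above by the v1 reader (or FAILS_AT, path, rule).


backward: BREAKING [(geo.quantity, R2)]; forward: BREAKING [(geo.retries, R2)]; decoded: {"tier": "BLUE", "extras": {}, "geo": {"quantity": null, "version": 1}, "duration": 250}

each type pair in Device: writer, then reader
backward pass over Device, reader schema v2, writer schema v1:
  tier: paired with writer tier (Channel -> Channel; writer required)
  extras: paired with writer extras (map<string, float64> -> map<string, float64>; writer required)
  geo: paired with writer geo (Contact -> Contact; writer optional)
  duration: paired with writer duration (int64 -> int64; writer required)
  geo.retries: no writer match
  geo.version: paired with writer geo.version (int64 -> int64; writer optional)
  geo.quantity (writer side), unknown to reader
  rule R2 violated at geo.quantity
  => 1 violation(s): backward is BREAKING for Device
forward pass over Device, reader schema v1, writer schema v2:
  tier: paired with writer tier (Channel -> Channel; writer required)
  extras: paired with writer extras (map<string, float64> -> map<string, float64>; writer required)
  geo: paired with writer geo (Contact -> Contact; writer optional)
  duration: paired with writer duration (int64 -> int64; writer required)
  geo.quantity: no writer match
  geo.version: paired with writer geo.version (int64 -> int64; writer optional)
  geo.retries (writer side), unknown to reader
  rule R2 violated at geo.retries
  => 1 violation(s): forward is BREAKING for Device
decode (reader v1):
  tier := "BLUE"
  extras := {}
  geo.quantity := null (not supplied -> null)
  geo.version := 1
  duration := 250
  => decoded: {"tier": "BLUE", "extras": {}, "geo": {"quantity": null, "version": 1}, "duration": 250}


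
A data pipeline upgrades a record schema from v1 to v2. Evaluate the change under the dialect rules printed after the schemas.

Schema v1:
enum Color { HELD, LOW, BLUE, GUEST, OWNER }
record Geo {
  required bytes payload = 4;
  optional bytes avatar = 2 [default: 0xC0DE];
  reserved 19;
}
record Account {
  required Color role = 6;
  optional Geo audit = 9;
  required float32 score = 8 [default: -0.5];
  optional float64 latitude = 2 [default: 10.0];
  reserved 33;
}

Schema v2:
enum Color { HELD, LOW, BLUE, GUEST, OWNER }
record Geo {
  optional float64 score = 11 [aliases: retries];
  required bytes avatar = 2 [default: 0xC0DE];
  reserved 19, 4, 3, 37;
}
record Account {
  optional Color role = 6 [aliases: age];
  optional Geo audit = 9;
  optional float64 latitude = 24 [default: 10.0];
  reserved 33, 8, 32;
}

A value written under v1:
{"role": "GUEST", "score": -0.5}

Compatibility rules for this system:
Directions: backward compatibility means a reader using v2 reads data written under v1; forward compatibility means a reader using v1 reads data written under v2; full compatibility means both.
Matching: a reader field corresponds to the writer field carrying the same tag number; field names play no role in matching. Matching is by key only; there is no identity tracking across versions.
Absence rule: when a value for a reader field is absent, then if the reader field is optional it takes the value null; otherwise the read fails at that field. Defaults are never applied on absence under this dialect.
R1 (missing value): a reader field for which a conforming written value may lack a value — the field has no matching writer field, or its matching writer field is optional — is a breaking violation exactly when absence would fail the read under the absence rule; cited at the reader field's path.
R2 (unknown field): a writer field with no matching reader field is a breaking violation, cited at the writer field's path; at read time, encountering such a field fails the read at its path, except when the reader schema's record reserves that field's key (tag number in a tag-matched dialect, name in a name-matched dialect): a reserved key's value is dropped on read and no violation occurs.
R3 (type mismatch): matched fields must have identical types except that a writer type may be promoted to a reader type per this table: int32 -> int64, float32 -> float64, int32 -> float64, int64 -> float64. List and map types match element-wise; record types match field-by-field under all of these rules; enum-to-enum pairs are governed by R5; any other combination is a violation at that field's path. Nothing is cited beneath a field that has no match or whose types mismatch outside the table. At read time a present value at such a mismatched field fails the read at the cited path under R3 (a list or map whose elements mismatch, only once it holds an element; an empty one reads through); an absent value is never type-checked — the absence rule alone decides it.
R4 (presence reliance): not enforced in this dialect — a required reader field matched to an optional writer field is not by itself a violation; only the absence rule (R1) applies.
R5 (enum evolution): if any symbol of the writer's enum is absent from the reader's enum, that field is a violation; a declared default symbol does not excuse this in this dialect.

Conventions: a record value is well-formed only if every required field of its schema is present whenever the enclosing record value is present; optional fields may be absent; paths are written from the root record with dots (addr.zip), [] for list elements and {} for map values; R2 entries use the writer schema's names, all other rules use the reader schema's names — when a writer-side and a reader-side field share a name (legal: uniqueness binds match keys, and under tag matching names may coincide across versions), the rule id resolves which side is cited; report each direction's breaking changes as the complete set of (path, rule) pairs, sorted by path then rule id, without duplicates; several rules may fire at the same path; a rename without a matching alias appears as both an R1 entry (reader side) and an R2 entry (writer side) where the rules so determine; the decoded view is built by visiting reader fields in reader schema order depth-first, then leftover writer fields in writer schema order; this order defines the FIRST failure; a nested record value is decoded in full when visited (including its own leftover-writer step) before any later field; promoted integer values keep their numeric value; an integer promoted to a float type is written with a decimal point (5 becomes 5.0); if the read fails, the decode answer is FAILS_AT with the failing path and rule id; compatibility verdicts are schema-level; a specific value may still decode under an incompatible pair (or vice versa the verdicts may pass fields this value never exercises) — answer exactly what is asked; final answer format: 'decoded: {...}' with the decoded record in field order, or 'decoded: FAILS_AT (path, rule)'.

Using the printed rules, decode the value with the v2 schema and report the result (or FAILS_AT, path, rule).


decoded: {"role": "GUEST", "audit": null, "latitude": null}

each type pair in Account: writer, then reader
decoding the Account value with the v2 reader:
  role := "GUEST"
  audit := null (absent, optional -> null)
  latitude := null (absent, optional -> null)
  writer score: reserved -> dropped
  => decoded: {"role": "GUEST", "audit": null, "latitude": null}
diffs on Account not affecting the asked answer:
  removed field payload from record Geo (its key 4 joins the reserved list) -> a verdict-level change on Account — the shown value reads the same
  field role in record Account: required changed to optional -> a verdict-level change on Account — the shown value reads the same
  field latitude in record Account: tag 2 changed to 24 -> a verdict-level change on Account — the shown value reads the same
  field avatar in record Geo: optional changed to required -> a verdict-level change on Account — the shown value reads the same
  added field score to record Geo: optional float64, tag 11 (in v2 it sits immediately before avatar) -> a verdict-level change on Account — the shown value reads the same


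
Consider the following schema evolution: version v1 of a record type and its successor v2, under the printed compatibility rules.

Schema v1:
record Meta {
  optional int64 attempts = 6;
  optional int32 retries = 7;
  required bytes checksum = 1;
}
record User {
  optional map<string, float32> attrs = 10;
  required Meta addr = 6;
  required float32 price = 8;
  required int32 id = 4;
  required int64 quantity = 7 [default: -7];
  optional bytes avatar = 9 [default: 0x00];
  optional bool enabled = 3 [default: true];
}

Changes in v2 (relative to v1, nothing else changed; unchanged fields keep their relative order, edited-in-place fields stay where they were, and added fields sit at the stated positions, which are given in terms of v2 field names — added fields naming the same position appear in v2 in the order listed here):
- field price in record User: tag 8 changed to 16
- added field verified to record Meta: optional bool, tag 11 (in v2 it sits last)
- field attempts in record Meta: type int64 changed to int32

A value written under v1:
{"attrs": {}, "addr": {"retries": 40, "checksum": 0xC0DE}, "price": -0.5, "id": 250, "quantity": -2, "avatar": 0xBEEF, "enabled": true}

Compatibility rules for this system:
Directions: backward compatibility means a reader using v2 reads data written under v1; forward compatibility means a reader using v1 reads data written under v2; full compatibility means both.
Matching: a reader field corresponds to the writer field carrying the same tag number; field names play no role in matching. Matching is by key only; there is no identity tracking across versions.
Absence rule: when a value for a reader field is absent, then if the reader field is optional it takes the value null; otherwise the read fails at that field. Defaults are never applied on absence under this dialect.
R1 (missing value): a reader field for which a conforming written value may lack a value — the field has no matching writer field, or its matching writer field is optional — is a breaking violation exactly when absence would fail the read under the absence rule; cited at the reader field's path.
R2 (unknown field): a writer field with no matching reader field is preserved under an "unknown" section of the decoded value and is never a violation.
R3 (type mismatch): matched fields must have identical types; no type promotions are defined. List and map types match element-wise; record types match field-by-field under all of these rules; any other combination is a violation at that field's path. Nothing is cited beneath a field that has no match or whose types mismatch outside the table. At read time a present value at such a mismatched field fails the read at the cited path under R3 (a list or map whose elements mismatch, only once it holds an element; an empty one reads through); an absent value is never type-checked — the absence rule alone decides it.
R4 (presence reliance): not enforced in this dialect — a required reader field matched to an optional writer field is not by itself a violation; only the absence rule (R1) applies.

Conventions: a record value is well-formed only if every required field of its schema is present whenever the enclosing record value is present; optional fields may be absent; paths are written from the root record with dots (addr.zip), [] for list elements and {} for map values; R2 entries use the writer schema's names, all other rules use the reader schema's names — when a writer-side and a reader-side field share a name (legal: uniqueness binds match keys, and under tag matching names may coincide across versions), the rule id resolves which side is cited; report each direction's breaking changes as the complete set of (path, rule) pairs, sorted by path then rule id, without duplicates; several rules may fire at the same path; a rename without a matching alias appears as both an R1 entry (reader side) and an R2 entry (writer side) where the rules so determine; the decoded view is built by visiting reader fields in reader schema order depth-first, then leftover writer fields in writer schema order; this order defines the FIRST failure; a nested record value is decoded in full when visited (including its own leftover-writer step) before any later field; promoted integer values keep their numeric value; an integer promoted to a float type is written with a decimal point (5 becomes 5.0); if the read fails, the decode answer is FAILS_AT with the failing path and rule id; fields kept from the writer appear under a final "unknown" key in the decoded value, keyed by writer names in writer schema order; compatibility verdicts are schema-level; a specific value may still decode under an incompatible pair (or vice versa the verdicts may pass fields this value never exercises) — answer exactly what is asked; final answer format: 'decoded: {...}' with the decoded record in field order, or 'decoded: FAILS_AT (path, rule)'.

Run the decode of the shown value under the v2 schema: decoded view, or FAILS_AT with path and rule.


decoded: FAILS_AT (price, R1)

each type pair in User: writer, then reader
decode walk for User under reader schema v2:
  attrs := {}
  addr.attempts := null (absent, optional -> null)
  addr.retries := 40
  addr.checksum := 0xC0DE
  addr.verified := null (absent, optional -> null)
  read fails at price under R1 (no fill)
  => FAILS_AT (price, R1)
diffs on User not affecting the asked answer:
  added field verified to record Meta: optional bool, tag 11 (in v2 it sits last) -> no rule fires on it and the decoded User view is identical with or without it
  field attempts in record Meta: type int64 changed to int32 -> shifts the User verdicts, not this decode
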